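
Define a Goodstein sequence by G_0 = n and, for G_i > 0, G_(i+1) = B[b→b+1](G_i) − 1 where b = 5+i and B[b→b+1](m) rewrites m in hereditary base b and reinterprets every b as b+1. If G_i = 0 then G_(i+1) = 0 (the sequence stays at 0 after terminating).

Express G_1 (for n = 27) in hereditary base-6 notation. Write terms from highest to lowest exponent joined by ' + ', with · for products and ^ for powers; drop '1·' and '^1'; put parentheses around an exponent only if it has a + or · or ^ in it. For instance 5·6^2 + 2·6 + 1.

6^2 + 1

[0] 27 ≡ 5^2 + 2 (base 5). Lift 6: 38. −1: 37.
[1] 37 ≡ 6^2 + 1 (base 6). Lift 7: 50. −1: 49.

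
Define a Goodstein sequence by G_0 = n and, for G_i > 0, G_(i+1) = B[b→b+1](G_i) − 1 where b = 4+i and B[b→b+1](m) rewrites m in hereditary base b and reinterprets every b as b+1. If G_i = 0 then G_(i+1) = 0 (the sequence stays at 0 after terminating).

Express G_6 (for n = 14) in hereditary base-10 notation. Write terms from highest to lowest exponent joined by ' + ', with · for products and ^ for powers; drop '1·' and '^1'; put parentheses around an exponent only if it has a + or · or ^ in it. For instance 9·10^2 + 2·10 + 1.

base 4: 14 = 3·4 + 2; at 5: 3·5 + 2 = 17; next = 16
base 5: 16 = 3·5 + 1; at 6: 3·6 + 1 = 19; next = 18
base 6: 18 = 3·6; at 7: 3·7 = 21; next = 20
base 7: 20 = 2·7 + 6; at 8: 2·8 + 6 = 22; next = 21
base 8: 21 = 2·8 + 5; at 9: 2·9 + 5 = 23; next = 22
base 9: 22 = 2·9 + 4; at 10: 2·10 + 4 = 24; next = 23
base 10: 23 = 2·10 + 3; at 11: 2·11 + 3 = 25; next = 24

2·10 + 3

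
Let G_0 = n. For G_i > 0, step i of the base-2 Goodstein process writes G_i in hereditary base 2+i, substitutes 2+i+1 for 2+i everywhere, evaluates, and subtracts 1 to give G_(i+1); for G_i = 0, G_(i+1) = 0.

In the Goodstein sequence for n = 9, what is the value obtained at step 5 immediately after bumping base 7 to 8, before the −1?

50333400

G_0=9  [base 2] 2^(2 + 1) + 1  →[2↦3]→  3^(3 + 1) + 1 = 82  −1 ⇒ G_1=81
G_1=81  [base 3] 3^(3 + 1)  →[3↦4]→  4^(4 + 1) = 1024  −1 ⇒ G_2=1023
G_2=1023  [base 4] 3·4^4 + 3·4^3 + 3·4^2 + 3·4 + 3  →[4↦5]→  3·5^5 + 3·5^3 + 3·5^2 + 3·5 + 3 = 9843  −1 ⇒ G_3=9842
G_3=9842  [base 5] 3·5^5 + 3·5^3 + 3·5^2 + 3·5 + 2  →[5↦6]→  3·6^6 + 3·6^3 + 3·6^2 + 3·6 + 2 = 140744  −1 ⇒ G_4=140743
G_4=140743  [base 6] 3·6^6 + 3·6^3 + 3·6^2 + 3·6 + 1  →[6↦7]→  3·7^7 + 3·7^3 + 3·7^2 + 3·7 + 1 = 2471827  −1 ⇒ G_5=2471826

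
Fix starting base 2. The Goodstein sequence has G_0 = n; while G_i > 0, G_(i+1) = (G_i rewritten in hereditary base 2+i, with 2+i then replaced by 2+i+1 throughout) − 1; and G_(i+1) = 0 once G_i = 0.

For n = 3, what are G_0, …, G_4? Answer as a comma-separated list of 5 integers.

step 0: 3 = 2 + 1; sub 3 for 2: 3 + 1; = 4; G_1 = 4−1 = 3
step 1: 3 = 3; sub 4 for 3: 4; = 4; G_2 = 4−1 = 3
step 2: 3 = 3; sub 5 for 4: 3; = 3; G_3 = 3−1 = 2
step 3: 2 = 2; sub 6 for 5: 2; = 2; G_4 = 2−1 = 1

3, 3, 3, 2, 1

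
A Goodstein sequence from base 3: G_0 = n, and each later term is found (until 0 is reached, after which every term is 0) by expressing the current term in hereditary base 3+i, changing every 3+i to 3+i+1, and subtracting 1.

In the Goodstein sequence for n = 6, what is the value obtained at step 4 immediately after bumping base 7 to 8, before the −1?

8

step 0: 6 = 2·3; sub 4 for 3: 2·4; = 8; G_1 = 8−1 = 7
step 1: 7 = 4 + 3; sub 5 for 4: 5 + 3; = 8; G_2 = 8−1 = 7
step 2: 7 = 5 + 2; sub 6 for 5: 6 + 2; = 8; G_3 = 8−1 = 7
step 3: 7 = 6 + 1; sub 7 for 6: 7 + 1; = 8; G_4 = 8−1 = 7
step 4: 7 = 7; sub 8 for 7: 8; = 8; G_5 = 8−1 = 7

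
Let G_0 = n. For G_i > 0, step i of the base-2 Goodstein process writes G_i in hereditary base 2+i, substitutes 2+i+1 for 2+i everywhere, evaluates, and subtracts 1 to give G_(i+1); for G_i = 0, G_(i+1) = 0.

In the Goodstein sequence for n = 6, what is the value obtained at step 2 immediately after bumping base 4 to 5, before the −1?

3126

i=0: 6 = 2^2 + 2 (b=2); 2→3: 3^3 + 3 = 30; 30−1 = 29
i=1: 29 = 3^3 + 2 (b=3); 3→4: 4^4 + 2 = 258; 258−1 = 257
i=2: 257 = 4^4 + 1 (b=4); 4→5: 5^5 + 1 = 3126; 3126−1 = 3125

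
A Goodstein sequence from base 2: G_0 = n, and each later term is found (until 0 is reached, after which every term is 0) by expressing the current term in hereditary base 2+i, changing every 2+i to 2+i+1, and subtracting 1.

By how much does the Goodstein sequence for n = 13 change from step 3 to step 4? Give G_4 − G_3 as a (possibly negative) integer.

264619

i=0: 13 = 2^(2 + 1) + 2^2 + 1 (b=2); 2→3: 3^(3 + 1) + 3^3 + 1 = 109; 109−1 = 108
i=1: 108 = 3^(3 + 1) + 3^3 (b=3); 3→4: 4^(4 + 1) + 4^4 = 1280; 1280−1 = 1279
i=2: 1279 = 4^(4 + 1) + 3·4^3 + 3·4^2 + 3·4 + 3 (b=4); 4→5: 5^(5 + 1) + 3·5^3 + 3·5^2 + 3·5 + 3 = 16093; 16093−1 = 16092
i=3: 16092 = 5^(5 + 1) + 3·5^3 + 3·5^2 + 3·5 + 2 (b=5); 5→6: 6^(6 + 1) + 3·6^3 + 3·6^2 + 3·6 + 2 = 280712; 280712−1 = 280711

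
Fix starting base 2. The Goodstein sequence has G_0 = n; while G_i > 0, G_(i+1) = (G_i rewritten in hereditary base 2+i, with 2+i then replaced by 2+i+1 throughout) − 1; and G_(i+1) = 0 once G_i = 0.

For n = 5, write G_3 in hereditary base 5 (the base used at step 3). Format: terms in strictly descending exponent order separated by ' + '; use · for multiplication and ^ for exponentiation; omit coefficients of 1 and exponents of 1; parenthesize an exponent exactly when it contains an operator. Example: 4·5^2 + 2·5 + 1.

3·5^3 + 3·5^2 + 3·5 + 2

G_0=5  [base 2] 2^2 + 1  →[2↦3]→  3^3 + 1 = 28  −1 ⇒ G_1=27
G_1=27  [base 3] 3^3  →[3↦4]→  4^4 = 256  −1 ⇒ G_2=255
G_2=255  [base 4] 3·4^3 + 3·4^2 + 3·4 + 3  →[4↦5]→  3·5^3 + 3·5^2 + 3·5 + 3 = 468  −1 ⇒ G_3=467
G_3=467  [base 5] 3·5^3 + 3·5^2 + 3·5 + 2  →[5↦6]→  3·6^3 + 3·6^2 + 3·6 + 2 = 776  −1 ⇒ G_4=775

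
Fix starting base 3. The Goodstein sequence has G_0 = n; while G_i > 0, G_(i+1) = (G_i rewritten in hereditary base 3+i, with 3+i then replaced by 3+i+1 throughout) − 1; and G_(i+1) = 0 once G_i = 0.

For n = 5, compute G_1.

5 —HB3→ 3 + 2 —bump→ 4 + 2 = 6 —(−1)→ 5
5 —HB4→ 4 + 1 —bump→ 5 + 1 = 6 —(−1)→ 5

5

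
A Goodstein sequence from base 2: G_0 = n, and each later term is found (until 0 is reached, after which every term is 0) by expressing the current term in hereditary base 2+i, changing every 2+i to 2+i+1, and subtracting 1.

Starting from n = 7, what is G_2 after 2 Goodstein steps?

i=0: 7 = 2^2 + 2 + 1 (b=2); 2→3: 3^3 + 3 + 1 = 31; 31−1 = 30
i=1: 30 = 3^3 + 3 (b=3); 3→4: 4^4 + 4 = 260; 260−1 = 259

259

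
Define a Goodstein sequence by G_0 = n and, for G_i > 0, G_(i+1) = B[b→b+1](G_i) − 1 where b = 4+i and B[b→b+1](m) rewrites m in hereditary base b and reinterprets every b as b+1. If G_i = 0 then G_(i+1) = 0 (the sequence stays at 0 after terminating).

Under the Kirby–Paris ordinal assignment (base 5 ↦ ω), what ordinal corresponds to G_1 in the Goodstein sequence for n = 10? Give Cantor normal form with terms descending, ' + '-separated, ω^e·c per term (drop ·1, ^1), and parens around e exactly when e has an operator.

ω·2 + 1

(0) 10|_4 = 2·4 + 2 ↦ 2·5 + 2|_5 = 12 ⇒ 11
(1) 11|_5 = 2·5 + 1 ↦ 2·6 + 1|_6 = 13 ⇒ 12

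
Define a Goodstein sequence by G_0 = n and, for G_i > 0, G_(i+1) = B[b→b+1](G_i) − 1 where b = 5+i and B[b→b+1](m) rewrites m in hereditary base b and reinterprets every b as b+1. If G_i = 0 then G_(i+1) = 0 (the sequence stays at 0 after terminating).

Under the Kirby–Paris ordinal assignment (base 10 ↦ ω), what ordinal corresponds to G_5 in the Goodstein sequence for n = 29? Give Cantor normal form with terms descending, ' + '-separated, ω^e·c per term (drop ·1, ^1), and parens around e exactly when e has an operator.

ω·9 + 9

base 5: 29 = 5^2 + 4; at 6: 6^2 + 4 = 40; next = 39
base 6: 39 = 6^2 + 3; at 7: 7^2 + 3 = 52; next = 51
base 7: 51 = 7^2 + 2; at 8: 8^2 + 2 = 66; next = 65
base 8: 65 = 8^2 + 1; at 9: 9^2 + 1 = 82; next = 81
base 9: 81 = 9^2; at 10: 10^2 = 100; next = 99
base 10: 99 = 9·10 + 9; at 11: 9·11 + 9 = 108; next = 107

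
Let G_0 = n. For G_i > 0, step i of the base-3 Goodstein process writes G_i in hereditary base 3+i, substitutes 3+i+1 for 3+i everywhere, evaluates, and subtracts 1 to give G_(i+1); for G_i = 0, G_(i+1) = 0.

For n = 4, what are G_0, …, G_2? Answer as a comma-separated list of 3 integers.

4 —HB3→ 3 + 1 —bump→ 4 + 1 = 5 —(−1)→ 4
4 —HB4→ 4 —bump→ 5 = 5 —(−1)→ 4

4, 4, 4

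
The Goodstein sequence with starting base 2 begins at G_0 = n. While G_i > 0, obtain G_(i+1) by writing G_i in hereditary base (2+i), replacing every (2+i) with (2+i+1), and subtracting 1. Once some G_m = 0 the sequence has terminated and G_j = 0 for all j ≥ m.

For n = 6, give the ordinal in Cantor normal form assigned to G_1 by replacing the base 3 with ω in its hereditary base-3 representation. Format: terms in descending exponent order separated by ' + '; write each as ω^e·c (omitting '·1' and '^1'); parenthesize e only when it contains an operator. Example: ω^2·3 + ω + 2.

ω^ω + 2

G_0=6  [base 2] 2^2 + 2  →[2↦3]→  3^3 + 3 = 30  −1 ⇒ G_1=29
G_1=29  [base 3] 3^3 + 2  →[3↦4]→  4^4 + 2 = 258  −1 ⇒ G_2=257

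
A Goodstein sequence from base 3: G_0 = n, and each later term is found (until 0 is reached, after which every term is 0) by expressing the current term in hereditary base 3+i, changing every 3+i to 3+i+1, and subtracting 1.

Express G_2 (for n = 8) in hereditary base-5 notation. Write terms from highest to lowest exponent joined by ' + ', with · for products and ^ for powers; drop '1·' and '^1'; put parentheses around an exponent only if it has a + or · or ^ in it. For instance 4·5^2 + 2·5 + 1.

G_0 = 8. HB_3(8) = 2·3 + 2. Bump = 10. G_1 = 9.
G_1 = 9. HB_4(9) = 2·4 + 1. Bump = 11. G_2 = 10.
G_2 = 10. HB_5(10) = 2·5. Bump = 12. G_3 = 11.

2·5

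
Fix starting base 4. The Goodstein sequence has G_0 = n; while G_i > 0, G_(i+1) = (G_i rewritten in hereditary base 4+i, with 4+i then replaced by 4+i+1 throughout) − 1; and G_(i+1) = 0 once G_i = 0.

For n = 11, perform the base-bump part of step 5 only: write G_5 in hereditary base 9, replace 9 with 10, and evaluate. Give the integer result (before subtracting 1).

16

G_0 = 11. HB_4(11) = 2·4 + 3. Bump = 13. G_1 = 12.
G_1 = 12. HB_5(12) = 2·5 + 2. Bump = 14. G_2 = 13.
G_2 = 13. HB_6(13) = 2·6 + 1. Bump = 15. G_3 = 14.
G_3 = 14. HB_7(14) = 2·7. Bump = 16. G_4 = 15.
G_4 = 15. HB_8(15) = 8 + 7. Bump = 16. G_5 = 15.
G_5 = 15. HB_9(15) = 9 + 6. Bump = 16. G_6 = 15.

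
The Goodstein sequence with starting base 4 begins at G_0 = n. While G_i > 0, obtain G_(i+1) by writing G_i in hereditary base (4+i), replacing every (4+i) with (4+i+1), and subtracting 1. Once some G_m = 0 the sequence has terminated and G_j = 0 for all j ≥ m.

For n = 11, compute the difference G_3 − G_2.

(0) 11|_4 = 2·4 + 3 ↦ 2·5 + 3|_5 = 13 ⇒ 12
(1) 12|_5 = 2·5 + 2 ↦ 2·6 + 2|_6 = 14 ⇒ 13
(2) 13|_6 = 2·6 + 1 ↦ 2·7 + 1|_7 = 15 ⇒ 14

1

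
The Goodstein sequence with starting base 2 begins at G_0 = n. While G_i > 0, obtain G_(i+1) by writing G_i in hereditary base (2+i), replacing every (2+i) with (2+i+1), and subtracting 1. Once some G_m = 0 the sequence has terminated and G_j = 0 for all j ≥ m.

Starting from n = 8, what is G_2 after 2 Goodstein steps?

553

[0] 8 ≡ 2^(2 + 1) (base 2). Lift 3: 81. −1: 80.
[1] 80 ≡ 2·3^3 + 2·3^2 + 2·3 + 2 (base 3). Lift 4: 554. −1: 553.
[2] 553 ≡ 2·4^4 + 2·4^2 + 2·4 + 1 (base 4). Lift 5: 6311. −1: 6310.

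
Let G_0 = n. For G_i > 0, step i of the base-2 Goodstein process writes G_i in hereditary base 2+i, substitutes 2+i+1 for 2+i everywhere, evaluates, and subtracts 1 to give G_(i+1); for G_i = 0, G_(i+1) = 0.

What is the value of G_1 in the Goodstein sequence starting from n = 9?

81

i=0: 9 = 2^(2 + 1) + 1 (b=2); 2→3: 3^(3 + 1) + 1 = 82; 82−1 = 81
i=1: 81 = 3^(3 + 1) (b=3); 3→4: 4^(4 + 1) = 1024; 1024−1 = 1023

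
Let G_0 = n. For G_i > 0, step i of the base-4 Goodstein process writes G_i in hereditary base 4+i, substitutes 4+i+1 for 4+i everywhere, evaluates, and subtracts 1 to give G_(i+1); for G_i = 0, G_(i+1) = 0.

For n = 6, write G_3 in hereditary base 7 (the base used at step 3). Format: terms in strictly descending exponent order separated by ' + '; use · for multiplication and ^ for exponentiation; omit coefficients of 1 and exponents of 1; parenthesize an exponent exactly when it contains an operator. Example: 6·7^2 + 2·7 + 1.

6

6 —HB4→ 4 + 2 —bump→ 5 + 2 = 7 —(−1)→ 6
6 —HB5→ 5 + 1 —bump→ 6 + 1 = 7 —(−1)→ 6
6 —HB6→ 6 —bump→ 7 = 7 —(−1)→ 6
6 —HB7→ 6 —bump→ 6 = 6 —(−1)→ 5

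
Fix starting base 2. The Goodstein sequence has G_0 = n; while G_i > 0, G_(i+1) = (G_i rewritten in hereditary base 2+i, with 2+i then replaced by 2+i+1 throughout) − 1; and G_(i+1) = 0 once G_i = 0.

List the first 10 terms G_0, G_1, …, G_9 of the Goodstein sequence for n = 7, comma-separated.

base 2: 7 = 2^2 + 2 + 1; at 3: 3^3 + 3 + 1 = 31; next = 30
base 3: 30 = 3^3 + 3; at 4: 4^4 + 4 = 260; next = 259
base 4: 259 = 4^4 + 3; at 5: 5^5 + 3 = 3128; next = 3127
base 5: 3127 = 5^5 + 2; at 6: 6^6 + 2 = 46658; next = 46657
base 6: 46657 = 6^6 + 1; at 7: 7^7 + 1 = 823544; next = 823543
base 7: 823543 = 7^7; at 8: 8^8 = 16777216; next = 16777215
base 8: 16777215 = 7·8^7 + 7·8^6 + 7·8^5 + 7·8^4 + 7·8^3 + 7·8^2 + 7·8 + 7; at 9: 7·9^7 + 7·9^6 + 7·9^5 + 7·9^4 + 7·9^3 + 7·9^2 + 7·9 + 7 = 37665880; next = 37665879
base 9: 37665879 = 7·9^7 + 7·9^6 + 7·9^5 + 7·9^4 + 7·9^3 + 7·9^2 + 7·9 + 6; at 10: 7·10^7 + 7·10^6 + 7·10^5 + 7·10^4 + 7·10^3 + 7·10^2 + 7·10 + 6 = 77777776; next = 77777775
base 10: 77777775 = 7·10^7 + 7·10^6 + 7·10^5 + 7·10^4 + 7·10^3 + 7·10^2 + 7·10 + 5; at 11: 7·11^7 + 7·11^6 + 7·11^5 + 7·11^4 + 7·11^3 + 7·11^2 + 7·11 + 5 = 150051214; next = 150051213

7, 30, 259, 3127, 46657, 823543, 16777215, 37665879, 77777775, 150051213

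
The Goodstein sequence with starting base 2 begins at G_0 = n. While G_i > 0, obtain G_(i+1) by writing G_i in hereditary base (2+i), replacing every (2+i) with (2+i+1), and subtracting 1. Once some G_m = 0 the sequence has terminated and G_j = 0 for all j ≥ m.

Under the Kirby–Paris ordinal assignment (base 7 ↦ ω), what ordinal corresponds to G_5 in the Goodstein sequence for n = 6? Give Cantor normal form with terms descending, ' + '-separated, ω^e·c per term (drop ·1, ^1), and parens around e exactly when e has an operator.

ω^5·5 + ω^4·5 + ω^3·5 + ω^2·5 + ω·5 + 4

6 —HB2→ 2^2 + 2 —bump→ 3^3 + 3 = 30 —(−1)→ 29
29 —HB3→ 3^3 + 2 —bump→ 4^4 + 2 = 258 —(−1)→ 257
257 —HB4→ 4^4 + 1 —bump→ 5^5 + 1 = 3126 —(−1)→ 3125
3125 —HB5→ 5^5 —bump→ 6^6 = 46656 —(−1)→ 46655
46655 —HB6→ 5·6^5 + 5·6^4 + 5·6^3 + 5·6^2 + 5·6 + 5 —bump→ 5·7^5 + 5·7^4 + 5·7^3 + 5·7^2 + 5·7 + 5 = 98040 —(−1)→ 98039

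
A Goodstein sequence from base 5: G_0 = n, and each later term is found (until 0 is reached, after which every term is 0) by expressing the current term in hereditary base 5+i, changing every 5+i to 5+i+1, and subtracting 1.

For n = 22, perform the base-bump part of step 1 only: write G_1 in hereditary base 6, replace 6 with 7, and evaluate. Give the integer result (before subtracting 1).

G_0 = 22. HB_5(22) = 4·5 + 2. Bump = 26. G_1 = 25.
G_1 = 25. HB_6(25) = 4·6 + 1. Bump = 29. G_2 = 28.

29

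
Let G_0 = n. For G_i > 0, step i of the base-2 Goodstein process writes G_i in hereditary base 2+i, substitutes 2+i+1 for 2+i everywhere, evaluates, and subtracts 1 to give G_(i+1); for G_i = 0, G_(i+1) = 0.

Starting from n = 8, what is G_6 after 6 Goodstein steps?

33554571

step 0: 8 = 2^(2 + 1); sub 3 for 2: 3^(3 + 1); = 81; G_1 = 81−1 = 80
step 1: 80 = 2·3^3 + 2·3^2 + 2·3 + 2; sub 4 for 3: 2·4^4 + 2·4^2 + 2·4 + 2; = 554; G_2 = 554−1 = 553
step 2: 553 = 2·4^4 + 2·4^2 + 2·4 + 1; sub 5 for 4: 2·5^5 + 2·5^2 + 2·5 + 1; = 6311; G_3 = 6311−1 = 6310
step 3: 6310 = 2·5^5 + 2·5^2 + 2·5; sub 6 for 5: 2·6^6 + 2·6^2 + 2·6; = 93396; G_4 = 93396−1 = 93395
step 4: 93395 = 2·6^6 + 2·6^2 + 6 + 5; sub 7 for 6: 2·7^7 + 2·7^2 + 7 + 5; = 1647196; G_5 = 1647196−1 = 1647195
step 5: 1647195 = 2·7^7 + 2·7^2 + 7 + 4; sub 8 for 7: 2·8^8 + 2·8^2 + 8 + 4; = 33554572; G_6 = 33554572−1 = 33554571
step 6: 33554571 = 2·8^8 + 2·8^2 + 8 + 3; sub 9 for 8: 2·9^9 + 2·9^2 + 9 + 3; = 774841152; G_7 = 774841152−1 = 774841151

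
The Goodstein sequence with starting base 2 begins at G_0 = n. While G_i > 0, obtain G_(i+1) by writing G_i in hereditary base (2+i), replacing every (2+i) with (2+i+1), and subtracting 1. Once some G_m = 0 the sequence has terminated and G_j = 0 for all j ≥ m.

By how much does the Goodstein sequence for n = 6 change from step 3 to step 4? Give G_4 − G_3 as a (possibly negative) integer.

43530

G_0 = 6. HB_2(6) = 2^2 + 2. Bump = 30. G_1 = 29.
G_1 = 29. HB_3(29) = 3^3 + 2. Bump = 258. G_2 = 257.
G_2 = 257. HB_4(257) = 4^4 + 1. Bump = 3126. G_3 = 3125.
G_3 = 3125. HB_5(3125) = 5^5. Bump = 46656. G_4 = 46655.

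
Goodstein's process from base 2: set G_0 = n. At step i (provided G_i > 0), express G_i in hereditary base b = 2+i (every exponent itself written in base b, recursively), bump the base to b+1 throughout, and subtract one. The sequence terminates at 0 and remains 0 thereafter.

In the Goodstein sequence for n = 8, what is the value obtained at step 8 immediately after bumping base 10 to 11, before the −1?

(0) 8|_2 = 2^(2 + 1) ↦ 3^(3 + 1)|_3 = 81 ⇒ 80
(1) 80|_3 = 2·3^3 + 2·3^2 + 2·3 + 2 ↦ 2·4^4 + 2·4^2 + 2·4 + 2|_4 = 554 ⇒ 553
(2) 553|_4 = 2·4^4 + 2·4^2 + 2·4 + 1 ↦ 2·5^5 + 2·5^2 + 2·5 + 1|_5 = 6311 ⇒ 6310
(3) 6310|_5 = 2·5^5 + 2·5^2 + 2·5 ↦ 2·6^6 + 2·6^2 + 2·6|_6 = 93396 ⇒ 93395
(4) 93395|_6 = 2·6^6 + 2·6^2 + 6 + 5 ↦ 2·7^7 + 2·7^2 + 7 + 5|_7 = 1647196 ⇒ 1647195
(5) 1647195|_7 = 2·7^7 + 2·7^2 + 7 + 4 ↦ 2·8^8 + 2·8^2 + 8 + 4|_8 = 33554572 ⇒ 33554571
(6) 33554571|_8 = 2·8^8 + 2·8^2 + 8 + 3 ↦ 2·9^9 + 2·9^2 + 9 + 3|_9 = 774841152 ⇒ 774841151
(7) 774841151|_9 = 2·9^9 + 2·9^2 + 9 + 2 ↦ 2·10^10 + 2·10^2 + 10 + 2|_10 = 20000000212 ⇒ 20000000211
(8) 20000000211|_10 = 2·10^10 + 2·10^2 + 10 + 1 ↦ 2·11^11 + 2·11^2 + 11 + 1|_11 = 570623341476 ⇒ 570623341475

570623341476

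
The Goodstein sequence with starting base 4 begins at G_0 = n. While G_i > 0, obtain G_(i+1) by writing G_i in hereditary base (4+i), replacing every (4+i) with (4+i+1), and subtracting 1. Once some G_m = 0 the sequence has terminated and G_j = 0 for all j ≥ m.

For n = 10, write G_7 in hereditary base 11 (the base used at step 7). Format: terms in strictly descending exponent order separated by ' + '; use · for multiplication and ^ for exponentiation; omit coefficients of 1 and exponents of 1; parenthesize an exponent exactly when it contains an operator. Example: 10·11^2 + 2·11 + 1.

G_0=10  [base 4] 2·4 + 2  →[4↦5]→  2·5 + 2 = 12  −1 ⇒ G_1=11
G_1=11  [base 5] 2·5 + 1  →[5↦6]→  2·6 + 1 = 13  −1 ⇒ G_2=12
G_2=12  [base 6] 2·6  →[6↦7]→  2·7 = 14  −1 ⇒ G_3=13
G_3=13  [base 7] 7 + 6  →[7↦8]→  8 + 6 = 14  −1 ⇒ G_4=13
G_4=13  [base 8] 8 + 5  →[8↦9]→  9 + 5 = 14  −1 ⇒ G_5=13
G_5=13  [base 9] 9 + 4  →[9↦10]→  10 + 4 = 14  −1 ⇒ G_6=13
G_6=13  [base 10] 10 + 3  →[10↦11]→  11 + 3 = 14  −1 ⇒ G_7=13

11 + 2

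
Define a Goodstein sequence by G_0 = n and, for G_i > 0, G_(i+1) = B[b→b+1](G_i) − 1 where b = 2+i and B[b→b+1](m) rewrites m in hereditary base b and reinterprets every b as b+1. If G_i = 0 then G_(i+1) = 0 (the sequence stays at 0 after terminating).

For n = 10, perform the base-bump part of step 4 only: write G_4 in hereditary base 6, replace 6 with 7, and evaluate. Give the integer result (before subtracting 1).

4215755

[0] 10 ≡ 2^(2 + 1) + 2 (base 2). Lift 3: 84. −1: 83.
[1] 83 ≡ 3^(3 + 1) + 2 (base 3). Lift 4: 1026. −1: 1025.
[2] 1025 ≡ 4^(4 + 1) + 1 (base 4). Lift 5: 15626. −1: 15625.
[3] 15625 ≡ 5^(5 + 1) (base 5). Lift 6: 279936. −1: 279935.
[4] 279935 ≡ 5·6^6 + 5·6^5 + 5·6^4 + 5·6^3 + 5·6^2 + 5·6 + 5 (base 6). Lift 7: 4215755. −1: 4215754.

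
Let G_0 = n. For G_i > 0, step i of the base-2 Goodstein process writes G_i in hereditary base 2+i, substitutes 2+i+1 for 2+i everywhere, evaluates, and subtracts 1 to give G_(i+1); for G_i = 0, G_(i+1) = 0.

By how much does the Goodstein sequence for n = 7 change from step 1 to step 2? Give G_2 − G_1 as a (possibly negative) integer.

229

(0) 7|_2 = 2^2 + 2 + 1 ↦ 3^3 + 3 + 1|_3 = 31 ⇒ 30
(1) 30|_3 = 3^3 + 3 ↦ 4^4 + 4|_4 = 260 ⇒ 259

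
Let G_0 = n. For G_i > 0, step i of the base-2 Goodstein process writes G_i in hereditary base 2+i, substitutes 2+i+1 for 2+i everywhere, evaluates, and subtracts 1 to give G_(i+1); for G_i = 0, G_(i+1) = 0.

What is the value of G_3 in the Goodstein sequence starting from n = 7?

G_0 = 7. HB_2(7) = 2^2 + 2 + 1. Bump = 31. G_1 = 30.
G_1 = 30. HB_3(30) = 3^3 + 3. Bump = 260. G_2 = 259.
G_2 = 259. HB_4(259) = 4^4 + 3. Bump = 3128. G_3 = 3127.
G_3 = 3127. HB_5(3127) = 5^5 + 2. Bump = 46658. G_4 = 46657.

3127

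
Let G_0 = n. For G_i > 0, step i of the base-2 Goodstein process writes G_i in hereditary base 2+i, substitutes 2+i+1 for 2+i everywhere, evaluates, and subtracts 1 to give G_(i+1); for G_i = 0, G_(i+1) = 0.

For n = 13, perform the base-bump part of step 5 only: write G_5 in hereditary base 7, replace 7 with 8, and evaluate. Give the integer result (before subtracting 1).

134219480

G_0 = 13. HB_2(13) = 2^(2 + 1) + 2^2 + 1. Bump = 109. G_1 = 108.
G_1 = 108. HB_3(108) = 3^(3 + 1) + 3^3. Bump = 1280. G_2 = 1279.
G_2 = 1279. HB_4(1279) = 4^(4 + 1) + 3·4^3 + 3·4^2 + 3·4 + 3. Bump = 16093. G_3 = 16092.
G_3 = 16092. HB_5(16092) = 5^(5 + 1) + 3·5^3 + 3·5^2 + 3·5 + 2. Bump = 280712. G_4 = 280711.
G_4 = 280711. HB_6(280711) = 6^(6 + 1) + 3·6^3 + 3·6^2 + 3·6 + 1. Bump = 5765999. G_5 = 5765998.
G_5 = 5765998. HB_7(5765998) = 7^(7 + 1) + 3·7^3 + 3·7^2 + 3·7. Bump = 134219480. G_6 = 134219479.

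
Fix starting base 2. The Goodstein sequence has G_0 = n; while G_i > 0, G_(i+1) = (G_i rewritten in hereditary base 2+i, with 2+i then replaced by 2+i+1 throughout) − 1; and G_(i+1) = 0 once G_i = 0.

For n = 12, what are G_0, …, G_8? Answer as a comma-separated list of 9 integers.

12, 107, 1065, 15685, 280019, 5764910, 134217867, 3486784574, 100000000211

[0] 12 ≡ 2^(2 + 1) + 2^2 (base 2). Lift 3: 108. −1: 107.
[1] 107 ≡ 3^(3 + 1) + 2·3^2 + 2·3 + 2 (base 3). Lift 4: 1066. −1: 1065.
[2] 1065 ≡ 4^(4 + 1) + 2·4^2 + 2·4 + 1 (base 4). Lift 5: 15686. −1: 15685.
[3] 15685 ≡ 5^(5 + 1) + 2·5^2 + 2·5 (base 5). Lift 6: 280020. −1: 280019.
[4] 280019 ≡ 6^(6 + 1) + 2·6^2 + 6 + 5 (base 6). Lift 7: 5764911. −1: 5764910.
[5] 5764910 ≡ 7^(7 + 1) + 2·7^2 + 7 + 4 (base 7). Lift 8: 134217868. −1: 134217867.
[6] 134217867 ≡ 8^(8 + 1) + 2·8^2 + 8 + 3 (base 8). Lift 9: 3486784575. −1: 3486784574.
[7] 3486784574 ≡ 9^(9 + 1) + 2·9^2 + 9 + 2 (base 9). Lift 10: 100000000212. −1: 100000000211.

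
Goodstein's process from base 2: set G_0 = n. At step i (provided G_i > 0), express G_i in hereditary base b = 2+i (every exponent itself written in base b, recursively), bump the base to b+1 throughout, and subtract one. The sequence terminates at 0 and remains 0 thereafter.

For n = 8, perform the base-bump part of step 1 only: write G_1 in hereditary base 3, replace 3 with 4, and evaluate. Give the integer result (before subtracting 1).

554

G_0 = 8. HB_2(8) = 2^(2 + 1). Bump = 81. G_1 = 80.
G_1 = 80. HB_3(80) = 2·3^3 + 2·3^2 + 2·3 + 2. Bump = 554. G_2 = 553.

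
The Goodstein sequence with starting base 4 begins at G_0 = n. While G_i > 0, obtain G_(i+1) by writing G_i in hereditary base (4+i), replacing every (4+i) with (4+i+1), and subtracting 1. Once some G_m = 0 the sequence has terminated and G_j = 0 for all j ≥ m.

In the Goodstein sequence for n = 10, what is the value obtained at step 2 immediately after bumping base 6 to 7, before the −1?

base 4: 10 = 2·4 + 2; at 5: 2·5 + 2 = 12; next = 11
base 5: 11 = 2·5 + 1; at 6: 2·6 + 1 = 13; next = 12
base 6: 12 = 2·6; at 7: 2·7 = 14; next = 13

14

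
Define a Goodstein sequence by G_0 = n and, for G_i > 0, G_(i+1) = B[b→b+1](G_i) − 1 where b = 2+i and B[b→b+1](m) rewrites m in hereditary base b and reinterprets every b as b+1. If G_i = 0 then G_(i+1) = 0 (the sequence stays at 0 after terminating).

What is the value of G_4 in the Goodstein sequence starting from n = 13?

280711

G_0 = 13. HB_2(13) = 2^(2 + 1) + 2^2 + 1. Bump = 109. G_1 = 108.
G_1 = 108. HB_3(108) = 3^(3 + 1) + 3^3. Bump = 1280. G_2 = 1279.
G_2 = 1279. HB_4(1279) = 4^(4 + 1) + 3·4^3 + 3·4^2 + 3·4 + 3. Bump = 16093. G_3 = 16092.
G_3 = 16092. HB_5(16092) = 5^(5 + 1) + 3·5^3 + 3·5^2 + 3·5 + 2. Bump = 280712. G_4 = 280711.
G_4 = 280711. HB_6(280711) = 6^(6 + 1) + 3·6^3 + 3·6^2 + 3·6 + 1. Bump = 5765999. G_5 = 5765998.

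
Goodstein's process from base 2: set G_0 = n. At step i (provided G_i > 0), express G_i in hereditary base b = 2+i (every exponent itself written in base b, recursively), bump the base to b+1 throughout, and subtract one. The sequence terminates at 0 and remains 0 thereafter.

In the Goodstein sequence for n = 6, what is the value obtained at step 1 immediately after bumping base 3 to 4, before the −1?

258

[0] 6 ≡ 2^2 + 2 (base 2). Lift 3: 30. −1: 29.
[1] 29 ≡ 3^3 + 2 (base 3). Lift 4: 258. −1: 257.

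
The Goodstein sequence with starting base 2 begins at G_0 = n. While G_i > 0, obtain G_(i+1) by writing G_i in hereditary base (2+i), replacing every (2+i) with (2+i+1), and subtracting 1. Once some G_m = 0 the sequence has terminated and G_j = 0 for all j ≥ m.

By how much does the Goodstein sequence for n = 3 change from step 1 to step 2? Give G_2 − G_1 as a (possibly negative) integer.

0

step 0: 3 = 2 + 1; sub 3 for 2: 3 + 1; = 4; G_1 = 4−1 = 3
step 1: 3 = 3; sub 4 for 3: 4; = 4; G_2 = 4−1 = 3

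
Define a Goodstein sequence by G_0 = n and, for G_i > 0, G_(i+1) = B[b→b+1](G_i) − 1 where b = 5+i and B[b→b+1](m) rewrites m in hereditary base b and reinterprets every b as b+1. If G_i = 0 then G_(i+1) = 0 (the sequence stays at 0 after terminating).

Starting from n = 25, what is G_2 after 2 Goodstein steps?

39

25 —HB5→ 5^2 —bump→ 6^2 = 36 —(−1)→ 35
35 —HB6→ 5·6 + 5 —bump→ 5·7 + 5 = 40 —(−1)→ 39
39 —HB7→ 5·7 + 4 —bump→ 5·8 + 4 = 44 —(−1)→ 43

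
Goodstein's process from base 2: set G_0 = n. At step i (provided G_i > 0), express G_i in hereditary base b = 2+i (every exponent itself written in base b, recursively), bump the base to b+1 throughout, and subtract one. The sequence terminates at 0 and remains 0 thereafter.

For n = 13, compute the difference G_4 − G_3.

i=0: 13 = 2^(2 + 1) + 2^2 + 1 (b=2); 2→3: 3^(3 + 1) + 3^3 + 1 = 109; 109−1 = 108
i=1: 108 = 3^(3 + 1) + 3^3 (b=3); 3→4: 4^(4 + 1) + 4^4 = 1280; 1280−1 = 1279
i=2: 1279 = 4^(4 + 1) + 3·4^3 + 3·4^2 + 3·4 + 3 (b=4); 4→5: 5^(5 + 1) + 3·5^3 + 3·5^2 + 3·5 + 3 = 16093; 16093−1 = 16092
i=3: 16092 = 5^(5 + 1) + 3·5^3 + 3·5^2 + 3·5 + 2 (b=5); 5→6: 6^(6 + 1) + 3·6^3 + 3·6^2 + 3·6 + 2 = 280712; 280712−1 = 280711

264619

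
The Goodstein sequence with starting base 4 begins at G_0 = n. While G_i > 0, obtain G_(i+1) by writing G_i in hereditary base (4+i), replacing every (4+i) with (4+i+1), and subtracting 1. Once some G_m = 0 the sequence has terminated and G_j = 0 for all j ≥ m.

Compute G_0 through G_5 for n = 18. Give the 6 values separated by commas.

18, 26, 36, 48, 53, 58

G_0=18  [base 4] 4^2 + 2  →[4↦5]→  5^2 + 2 = 27  −1 ⇒ G_1=26
G_1=26  [base 5] 5^2 + 1  →[5↦6]→  6^2 + 1 = 37  −1 ⇒ G_2=36
G_2=36  [base 6] 6^2  →[6↦7]→  7^2 = 49  −1 ⇒ G_3=48
G_3=48  [base 7] 6·7 + 6  →[7↦8]→  6·8 + 6 = 54  −1 ⇒ G_4=53
G_4=53  [base 8] 6·8 + 5  →[8↦9]→  6·9 + 5 = 59  −1 ⇒ G_5=58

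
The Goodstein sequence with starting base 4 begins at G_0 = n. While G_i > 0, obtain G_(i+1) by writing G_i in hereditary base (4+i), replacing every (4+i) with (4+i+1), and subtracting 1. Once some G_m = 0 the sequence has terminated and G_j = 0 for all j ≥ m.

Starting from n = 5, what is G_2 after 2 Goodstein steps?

5

5 —HB4→ 4 + 1 —bump→ 5 + 1 = 6 —(−1)→ 5
5 —HB5→ 5 —bump→ 6 = 6 —(−1)→ 5
5 —HB6→ 5 —bump→ 5 = 5 —(−1)→ 4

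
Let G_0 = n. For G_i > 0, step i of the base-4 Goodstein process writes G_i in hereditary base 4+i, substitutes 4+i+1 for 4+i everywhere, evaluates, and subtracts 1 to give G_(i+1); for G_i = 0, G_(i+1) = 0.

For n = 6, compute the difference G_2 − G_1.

0

i=0: 6 = 4 + 2 (b=4); 4→5: 5 + 2 = 7; 7−1 = 6
i=1: 6 = 5 + 1 (b=5); 5→6: 6 + 1 = 7; 7−1 = 6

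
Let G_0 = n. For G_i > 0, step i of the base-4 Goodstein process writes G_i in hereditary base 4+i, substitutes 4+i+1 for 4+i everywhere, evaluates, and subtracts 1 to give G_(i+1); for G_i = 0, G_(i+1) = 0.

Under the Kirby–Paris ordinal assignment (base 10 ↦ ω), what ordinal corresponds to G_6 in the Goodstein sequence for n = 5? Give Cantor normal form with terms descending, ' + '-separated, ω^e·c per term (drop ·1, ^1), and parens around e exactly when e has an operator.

1

5 —HB4→ 4 + 1 —bump→ 5 + 1 = 6 —(−1)→ 5
5 —HB5→ 5 —bump→ 6 = 6 —(−1)→ 5
5 —HB6→ 5 —bump→ 5 = 5 —(−1)→ 4
4 —HB7→ 4 —bump→ 4 = 4 —(−1)→ 3
3 —HB8→ 3 —bump→ 3 = 3 —(−1)→ 2
2 —HB9→ 2 —bump→ 2 = 2 —(−1)→ 1
1 —HB10→ 1 —bump→ 1 = 1 —(−1)→ 0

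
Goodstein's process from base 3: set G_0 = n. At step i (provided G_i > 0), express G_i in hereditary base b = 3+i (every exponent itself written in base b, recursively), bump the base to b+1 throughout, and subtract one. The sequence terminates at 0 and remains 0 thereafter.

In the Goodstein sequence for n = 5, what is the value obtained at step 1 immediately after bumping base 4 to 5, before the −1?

G_0=5  [base 3] 3 + 2  →[3↦4]→  4 + 2 = 6  −1 ⇒ G_1=5
G_1=5  [base 4] 4 + 1  →[4↦5]→  5 + 1 = 6  −1 ⇒ G_2=5

6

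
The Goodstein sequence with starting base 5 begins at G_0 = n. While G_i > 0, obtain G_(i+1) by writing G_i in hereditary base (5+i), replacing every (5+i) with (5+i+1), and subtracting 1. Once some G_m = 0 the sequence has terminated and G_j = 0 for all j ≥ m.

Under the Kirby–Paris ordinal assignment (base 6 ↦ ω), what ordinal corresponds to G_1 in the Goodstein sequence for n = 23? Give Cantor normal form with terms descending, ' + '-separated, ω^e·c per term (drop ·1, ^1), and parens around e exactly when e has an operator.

ω·4 + 2

[0] 23 ≡ 4·5 + 3 (base 5). Lift 6: 27. −1: 26.
[1] 26 ≡ 4·6 + 2 (base 6). Lift 7: 30. −1: 29.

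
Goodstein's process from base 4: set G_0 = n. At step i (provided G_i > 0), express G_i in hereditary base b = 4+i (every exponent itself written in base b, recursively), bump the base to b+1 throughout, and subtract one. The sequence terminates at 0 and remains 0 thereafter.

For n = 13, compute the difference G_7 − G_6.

G_0=13  [base 4] 3·4 + 1  →[4↦5]→  3·5 + 1 = 16  −1 ⇒ G_1=15
G_1=15  [base 5] 3·5  →[5↦6]→  3·6 = 18  −1 ⇒ G_2=17
G_2=17  [base 6] 2·6 + 5  →[6↦7]→  2·7 + 5 = 19  −1 ⇒ G_3=18
G_3=18  [base 7] 2·7 + 4  →[7↦8]→  2·8 + 4 = 20  −1 ⇒ G_4=19
G_4=19  [base 8] 2·8 + 3  →[8↦9]→  2·9 + 3 = 21  −1 ⇒ G_5=20
G_5=20  [base 9] 2·9 + 2  →[9↦10]→  2·10 + 2 = 22  −1 ⇒ G_6=21
G_6=21  [base 10] 2·10 + 1  →[10↦11]→  2·11 + 1 = 23  −1 ⇒ G_7=22

1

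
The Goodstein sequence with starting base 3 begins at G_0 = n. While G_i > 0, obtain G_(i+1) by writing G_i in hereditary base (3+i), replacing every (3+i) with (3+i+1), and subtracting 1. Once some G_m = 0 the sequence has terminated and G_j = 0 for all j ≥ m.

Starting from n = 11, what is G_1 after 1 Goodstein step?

17

G_0=11  [base 3] 3^2 + 2  →[3↦4]→  4^2 + 2 = 18  −1 ⇒ G_1=17
G_1=17  [base 4] 4^2 + 1  →[4↦5]→  5^2 + 1 = 26  −1 ⇒ G_2=25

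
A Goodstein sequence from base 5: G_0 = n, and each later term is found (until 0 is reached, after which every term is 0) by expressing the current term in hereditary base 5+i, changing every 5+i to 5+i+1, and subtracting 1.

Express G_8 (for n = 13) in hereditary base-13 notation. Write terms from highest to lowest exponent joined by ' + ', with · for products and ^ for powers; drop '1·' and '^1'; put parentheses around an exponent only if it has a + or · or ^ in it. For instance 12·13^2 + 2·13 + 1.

G_0 = 13. HB_5(13) = 2·5 + 3. Bump = 15. G_1 = 14.
G_1 = 14. HB_6(14) = 2·6 + 2. Bump = 16. G_2 = 15.
G_2 = 15. HB_7(15) = 2·7 + 1. Bump = 17. G_3 = 16.
G_3 = 16. HB_8(16) = 2·8. Bump = 18. G_4 = 17.
G_4 = 17. HB_9(17) = 9 + 8. Bump = 18. G_5 = 17.
G_5 = 17. HB_10(17) = 10 + 7. Bump = 18. G_6 = 17.
G_6 = 17. HB_11(17) = 11 + 6. Bump = 18. G_7 = 17.
G_7 = 17. HB_12(17) = 12 + 5. Bump = 18. G_8 = 17.
G_8 = 17. HB_13(17) = 13 + 4. Bump = 18. G_9 = 17.

13 + 4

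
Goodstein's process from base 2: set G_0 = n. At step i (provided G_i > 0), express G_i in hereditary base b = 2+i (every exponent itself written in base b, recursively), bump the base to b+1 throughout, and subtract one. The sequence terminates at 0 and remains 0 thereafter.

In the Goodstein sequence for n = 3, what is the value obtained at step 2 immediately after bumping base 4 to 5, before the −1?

G_0=3  [base 2] 2 + 1  →[2↦3]→  3 + 1 = 4  −1 ⇒ G_1=3
G_1=3  [base 3] 3  →[3↦4]→  4 = 4  −1 ⇒ G_2=3
G_2=3  [base 4] 3  →[4↦5]→  3 = 3  −1 ⇒ G_3=2

3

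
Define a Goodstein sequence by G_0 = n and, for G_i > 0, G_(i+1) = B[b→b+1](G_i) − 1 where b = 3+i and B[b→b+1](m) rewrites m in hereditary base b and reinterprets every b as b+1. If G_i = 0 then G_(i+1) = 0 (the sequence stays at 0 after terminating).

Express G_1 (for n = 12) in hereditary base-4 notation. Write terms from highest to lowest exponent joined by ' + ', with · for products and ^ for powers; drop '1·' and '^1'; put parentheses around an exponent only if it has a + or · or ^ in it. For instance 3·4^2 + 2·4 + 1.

(0) 12|_3 = 3^2 + 3 ↦ 4^2 + 4|_4 = 20 ⇒ 19
(1) 19|_4 = 4^2 + 3 ↦ 5^2 + 3|_5 = 28 ⇒ 27

4^2 + 3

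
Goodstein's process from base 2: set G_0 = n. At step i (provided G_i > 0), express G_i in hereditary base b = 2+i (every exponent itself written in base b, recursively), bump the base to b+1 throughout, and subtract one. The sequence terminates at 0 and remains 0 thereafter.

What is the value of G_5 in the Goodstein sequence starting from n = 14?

base 2: 14 = 2^(2 + 1) + 2^2 + 2; at 3: 3^(3 + 1) + 3^3 + 3 = 111; next = 110
base 3: 110 = 3^(3 + 1) + 3^3 + 2; at 4: 4^(4 + 1) + 4^4 + 2 = 1282; next = 1281
base 4: 1281 = 4^(4 + 1) + 4^4 + 1; at 5: 5^(5 + 1) + 5^5 + 1 = 18751; next = 18750
base 5: 18750 = 5^(5 + 1) + 5^5; at 6: 6^(6 + 1) + 6^6 = 326592; next = 326591
base 6: 326591 = 6^(6 + 1) + 5·6^5 + 5·6^4 + 5·6^3 + 5·6^2 + 5·6 + 5; at 7: 7^(7 + 1) + 5·7^5 + 5·7^4 + 5·7^3 + 5·7^2 + 5·7 + 5 = 5862841; next = 5862840
base 7: 5862840 = 7^(7 + 1) + 5·7^5 + 5·7^4 + 5·7^3 + 5·7^2 + 5·7 + 4; at 8: 8^(8 + 1) + 5·8^5 + 5·8^4 + 5·8^3 + 5·8^2 + 5·8 + 4 = 134404972; next = 134404971

5862840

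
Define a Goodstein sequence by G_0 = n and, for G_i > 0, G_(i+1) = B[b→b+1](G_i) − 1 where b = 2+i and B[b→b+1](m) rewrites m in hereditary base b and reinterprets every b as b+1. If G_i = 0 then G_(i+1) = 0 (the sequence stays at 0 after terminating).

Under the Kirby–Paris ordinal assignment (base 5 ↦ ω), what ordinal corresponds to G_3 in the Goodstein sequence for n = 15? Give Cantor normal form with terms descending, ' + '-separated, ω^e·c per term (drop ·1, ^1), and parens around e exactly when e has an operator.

ω^(ω + 1) + ω^ω + 2

i=0: 15 = 2^(2 + 1) + 2^2 + 2 + 1 (b=2); 2→3: 3^(3 + 1) + 3^3 + 3 + 1 = 112; 112−1 = 111
i=1: 111 = 3^(3 + 1) + 3^3 + 3 (b=3); 3→4: 4^(4 + 1) + 4^4 + 4 = 1284; 1284−1 = 1283
i=2: 1283 = 4^(4 + 1) + 4^4 + 3 (b=4); 4→5: 5^(5 + 1) + 5^5 + 3 = 18753; 18753−1 = 18752
i=3: 18752 = 5^(5 + 1) + 5^5 + 2 (b=5); 5→6: 6^(6 + 1) + 6^6 + 2 = 326594; 326594−1 = 326593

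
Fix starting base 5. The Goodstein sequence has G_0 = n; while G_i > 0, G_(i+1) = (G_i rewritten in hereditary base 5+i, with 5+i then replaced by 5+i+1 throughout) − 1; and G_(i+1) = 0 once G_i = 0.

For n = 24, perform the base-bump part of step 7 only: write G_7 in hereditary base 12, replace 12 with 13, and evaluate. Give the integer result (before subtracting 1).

[0] 24 ≡ 4·5 + 4 (base 5). Lift 6: 28. −1: 27.
[1] 27 ≡ 4·6 + 3 (base 6). Lift 7: 31. −1: 30.
[2] 30 ≡ 4·7 + 2 (base 7). Lift 8: 34. −1: 33.
[3] 33 ≡ 4·8 + 1 (base 8). Lift 9: 37. −1: 36.
[4] 36 ≡ 4·9 (base 9). Lift 10: 40. −1: 39.
[5] 39 ≡ 3·10 + 9 (base 10). Lift 11: 42. −1: 41.
[6] 41 ≡ 3·11 + 8 (base 11). Lift 12: 44. −1: 43.
[7] 43 ≡ 3·12 + 7 (base 12). Lift 13: 46. −1: 45.

46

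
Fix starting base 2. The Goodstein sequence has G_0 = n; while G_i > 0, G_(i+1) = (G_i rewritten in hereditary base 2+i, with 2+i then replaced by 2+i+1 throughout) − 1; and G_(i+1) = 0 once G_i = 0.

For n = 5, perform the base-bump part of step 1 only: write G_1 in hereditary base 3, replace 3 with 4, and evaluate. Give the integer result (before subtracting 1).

256

[0] 5 ≡ 2^2 + 1 (base 2). Lift 3: 28. −1: 27.
[1] 27 ≡ 3^3 (base 3). Lift 4: 256. −1: 255.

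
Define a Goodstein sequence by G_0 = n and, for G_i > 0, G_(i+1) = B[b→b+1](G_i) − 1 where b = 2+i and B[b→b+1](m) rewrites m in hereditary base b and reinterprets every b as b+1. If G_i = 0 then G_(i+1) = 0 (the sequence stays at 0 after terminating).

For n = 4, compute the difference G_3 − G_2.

step 0: 4 = 2^2; sub 3 for 2: 3^3; = 27; G_1 = 27−1 = 26
step 1: 26 = 2·3^2 + 2·3 + 2; sub 4 for 3: 2·4^2 + 2·4 + 2; = 42; G_2 = 42−1 = 41
step 2: 41 = 2·4^2 + 2·4 + 1; sub 5 for 4: 2·5^2 + 2·5 + 1; = 61; G_3 = 61−1 = 60

19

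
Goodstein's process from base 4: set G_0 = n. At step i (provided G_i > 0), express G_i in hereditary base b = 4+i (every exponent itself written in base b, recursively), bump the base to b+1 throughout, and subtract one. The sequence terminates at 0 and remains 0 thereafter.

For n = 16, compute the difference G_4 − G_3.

3

step 0: 16 = 4^2; sub 5 for 4: 5^2; = 25; G_1 = 25−1 = 24
step 1: 24 = 4·5 + 4; sub 6 for 5: 4·6 + 4; = 28; G_2 = 28−1 = 27
step 2: 27 = 4·6 + 3; sub 7 for 6: 4·7 + 3; = 31; G_3 = 31−1 = 30
step 3: 30 = 4·7 + 2; sub 8 for 7: 4·8 + 2; = 34; G_4 = 34−1 = 33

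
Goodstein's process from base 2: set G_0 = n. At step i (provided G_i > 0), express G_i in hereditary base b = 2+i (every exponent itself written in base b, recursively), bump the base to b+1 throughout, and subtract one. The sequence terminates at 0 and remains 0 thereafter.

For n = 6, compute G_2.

i=0: 6 = 2^2 + 2 (b=2); 2→3: 3^3 + 3 = 30; 30−1 = 29
i=1: 29 = 3^3 + 2 (b=3); 3→4: 4^4 + 2 = 258; 258−1 = 257
i=2: 257 = 4^4 + 1 (b=4); 4→5: 5^5 + 1 = 3126; 3126−1 = 3125

257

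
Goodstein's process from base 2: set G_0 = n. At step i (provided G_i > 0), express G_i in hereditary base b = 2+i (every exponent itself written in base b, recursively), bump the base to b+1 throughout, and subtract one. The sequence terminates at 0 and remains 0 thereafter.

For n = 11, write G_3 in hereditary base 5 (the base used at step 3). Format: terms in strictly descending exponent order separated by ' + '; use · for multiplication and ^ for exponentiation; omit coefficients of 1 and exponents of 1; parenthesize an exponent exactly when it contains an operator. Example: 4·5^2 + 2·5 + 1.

5^(5 + 1) + 2

base 2: 11 = 2^(2 + 1) + 2 + 1; at 3: 3^(3 + 1) + 3 + 1 = 85; next = 84
base 3: 84 = 3^(3 + 1) + 3; at 4: 4^(4 + 1) + 4 = 1028; next = 1027
base 4: 1027 = 4^(4 + 1) + 3; at 5: 5^(5 + 1) + 3 = 15628; next = 15627
base 5: 15627 = 5^(5 + 1) + 2; at 6: 6^(6 + 1) + 2 = 279938; next = 279937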